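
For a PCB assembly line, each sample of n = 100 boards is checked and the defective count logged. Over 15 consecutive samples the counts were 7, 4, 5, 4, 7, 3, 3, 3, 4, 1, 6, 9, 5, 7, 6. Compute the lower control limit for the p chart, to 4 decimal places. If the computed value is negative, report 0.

0.0000

p̄ = Σdᵢ / (k·n) = 74 / (15 × 100) = 0.04933
LCL = p̄ − 3·√(p̄(1−p̄)/n) = 0.04933 − 3 × 0.02166 = -0.01564 → 0 (negative, so LCL = 0)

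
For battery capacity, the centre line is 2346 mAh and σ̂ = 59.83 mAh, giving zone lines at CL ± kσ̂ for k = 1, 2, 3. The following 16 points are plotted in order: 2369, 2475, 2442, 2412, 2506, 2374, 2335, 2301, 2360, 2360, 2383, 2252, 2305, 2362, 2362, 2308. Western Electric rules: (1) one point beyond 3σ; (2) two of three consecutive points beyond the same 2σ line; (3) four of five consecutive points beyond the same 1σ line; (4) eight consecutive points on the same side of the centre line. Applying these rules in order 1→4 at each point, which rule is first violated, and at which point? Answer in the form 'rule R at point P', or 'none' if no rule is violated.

rule 3 at point 5

Zone of each point (C = within 1σ̂, B = 1σ̂–2σ̂, A = 2σ̂–3σ̂, * = beyond 3σ̂; sign = side of CL): 1:+C, 2:+A, 3:+B, 4:+B, 5:+A, 6:+C, 7:-C, 8:-C, 9:+C, 10:+C, 11:+C, 12:-B, 13:-C, 14:+C, 15:+C, 16:-C
Rule 3 (four of five consecutive points beyond the same 1σ limit) is satisfied at point 5.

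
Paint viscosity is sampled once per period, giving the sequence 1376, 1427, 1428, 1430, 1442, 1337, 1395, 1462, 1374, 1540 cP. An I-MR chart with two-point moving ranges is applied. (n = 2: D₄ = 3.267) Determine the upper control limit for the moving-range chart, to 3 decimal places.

Moving ranges: 51, 1, 2, 12, 105, 58, 67, 88, 166; M̄R̄ = 550.0000 / 9 = 61.1111
UCL_MR = D₄·M̄R̄ = 3.267 × 61.1111 = 199.6500

199.650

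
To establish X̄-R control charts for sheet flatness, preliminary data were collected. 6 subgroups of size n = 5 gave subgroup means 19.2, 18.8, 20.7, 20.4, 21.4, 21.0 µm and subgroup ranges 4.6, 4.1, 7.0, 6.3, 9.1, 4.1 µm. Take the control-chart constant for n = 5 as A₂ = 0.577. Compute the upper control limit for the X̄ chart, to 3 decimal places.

23.635

X̄̄ = (19.2 + 18.8 + 20.7 + 20.4 + 21.4 + 21.0) / 6 = 121.5000 / 6 = 20.2500
R̄ = (4.6 + 4.1 + 7.0 + 6.3 + 9.1 + 4.1) / 6 = 35.2000 / 6 = 5.8667
UCL = X̄̄ + A₂·R̄ = 20.2500 + 0.577 × 5.8667 = 23.6351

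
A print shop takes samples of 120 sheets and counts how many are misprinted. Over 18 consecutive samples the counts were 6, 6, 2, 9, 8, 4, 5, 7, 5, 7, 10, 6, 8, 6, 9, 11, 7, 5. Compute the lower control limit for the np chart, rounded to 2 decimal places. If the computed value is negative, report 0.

0.00

p̄ = Σdᵢ / (k·n) = 121 / (18 × 120) = 0.05602
LCL = np̄ − 3·√(np̄(1−p̄)) = 6.7222 − 3 × 2.5191 = -0.8350 → 0 (negative, so LCL = 0)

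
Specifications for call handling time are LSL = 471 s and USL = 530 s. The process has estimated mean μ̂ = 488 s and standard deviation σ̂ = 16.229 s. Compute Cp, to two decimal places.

Cp = (USL − LSL) / (6σ̂) = (530 − 471) / (6 × 16.229) = 59.0000 / 97.3740 = 0.6059

0.61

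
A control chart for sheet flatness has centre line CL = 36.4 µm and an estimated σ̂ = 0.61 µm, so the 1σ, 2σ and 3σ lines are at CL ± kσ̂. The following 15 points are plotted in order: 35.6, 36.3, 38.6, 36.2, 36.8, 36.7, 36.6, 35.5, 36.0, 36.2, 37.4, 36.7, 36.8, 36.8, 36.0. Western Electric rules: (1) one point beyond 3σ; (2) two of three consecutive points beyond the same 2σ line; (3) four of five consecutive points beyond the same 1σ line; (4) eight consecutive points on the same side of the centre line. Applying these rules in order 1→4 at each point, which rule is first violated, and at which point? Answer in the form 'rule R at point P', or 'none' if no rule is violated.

rule 1 at point 3

Zone of each point (C = within 1σ̂, B = 1σ̂–2σ̂, A = 2σ̂–3σ̂, * = beyond 3σ̂; sign = side of CL): 1:-B, 2:-C, 3:+*, 4:-C, 5:+C, 6:+C, 7:+C, 8:-B, 9:-C, 10:-C, 11:+B, 12:+C, 13:+C, 14:+C, 15:-C
Rule 1 (one point beyond the 3σ limits) is satisfied at point 3.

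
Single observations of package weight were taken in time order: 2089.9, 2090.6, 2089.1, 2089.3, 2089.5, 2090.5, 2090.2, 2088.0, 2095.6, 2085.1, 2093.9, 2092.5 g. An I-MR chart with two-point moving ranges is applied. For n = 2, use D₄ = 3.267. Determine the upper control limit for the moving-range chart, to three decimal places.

Moving ranges: 0.7, 1.5, 0.2, 0.2, 1.0, 0.3, 2.2, 7.6, 10.5, 8.8, 1.4; M̄R̄ = 34.4000 / 11 = 3.1273
UCL_MR = D₄·M̄R̄ = 3.267 × 3.1273 = 10.2168

10.217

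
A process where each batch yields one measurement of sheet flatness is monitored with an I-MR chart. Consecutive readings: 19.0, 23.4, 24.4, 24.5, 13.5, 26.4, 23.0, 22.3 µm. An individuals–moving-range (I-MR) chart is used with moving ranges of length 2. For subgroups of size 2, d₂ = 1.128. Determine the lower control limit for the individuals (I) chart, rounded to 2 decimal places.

9.33

X̄ = (19.0 + 23.4 + 24.4 + 24.5 + 13.5 + 26.4 + 23.0 + 22.3) / 8 = 22.0625
Moving ranges: 4.4, 1.0, 0.1, 11.0, 12.9, 3.4, 0.7; M̄R̄ = 33.5000 / 7 = 4.7857
LCL = X̄ − 3·M̄R̄/d₂ = 22.0625 − 3 × 4.7857 / 1.128 = 9.3345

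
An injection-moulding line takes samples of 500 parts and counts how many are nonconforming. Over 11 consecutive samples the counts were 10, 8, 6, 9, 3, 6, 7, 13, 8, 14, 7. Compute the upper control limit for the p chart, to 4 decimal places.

0.0337

p̄ = Σdᵢ / (k·n) = 91 / (11 × 500) = 0.01655
UCL = p̄ + 3·√(p̄(1−p̄)/n) = 0.01655 + 3 × √(0.01655×0.98345/500) = 0.01655 + 3 × 0.00570 = 0.03366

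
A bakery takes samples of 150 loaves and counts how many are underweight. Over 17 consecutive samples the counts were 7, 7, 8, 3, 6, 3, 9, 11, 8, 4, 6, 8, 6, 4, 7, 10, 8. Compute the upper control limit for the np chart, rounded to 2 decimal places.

p̄ = Σdᵢ / (k·n) = 115 / (17 × 150) = 0.04510
UCL = np̄ + 3·√(np̄(1−p̄)) = 6.7647 + 3 × √(6.7647×0.95490) = 6.7647 + 3 × 2.5416 = 14.3894

14.39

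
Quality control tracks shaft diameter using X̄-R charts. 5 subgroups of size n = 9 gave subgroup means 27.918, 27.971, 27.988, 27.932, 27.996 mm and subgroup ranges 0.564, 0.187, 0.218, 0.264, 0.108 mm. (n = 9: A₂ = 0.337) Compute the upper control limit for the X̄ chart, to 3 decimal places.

X̄̄ = (27.918 + 27.971 + 27.988 + 27.932 + 27.996) / 5 = 139.8050 / 5 = 27.9610
R̄ = (0.564 + 0.187 + 0.218 + 0.264 + 0.108) / 5 = 1.3410 / 5 = 0.2682
UCL = X̄̄ + A₂·R̄ = 27.9610 + 0.337 × 0.2682 = 28.0514

28.051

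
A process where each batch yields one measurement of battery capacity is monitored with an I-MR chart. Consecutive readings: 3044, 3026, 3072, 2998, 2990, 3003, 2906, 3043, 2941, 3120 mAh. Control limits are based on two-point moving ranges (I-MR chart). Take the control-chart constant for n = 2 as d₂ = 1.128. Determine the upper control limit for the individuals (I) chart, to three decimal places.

X̄ = (3044 + 3026 + 3072 + 2998 + 2990 + 3003 + 2906 + 3043 + 2941 + 3120) / 10 = 3014.3000
Moving ranges: 18, 46, 74, 8, 13, 97, 137, 102, 179; M̄R̄ = 674.0000 / 9 = 74.8889
UCL = X̄ + 3·M̄R̄/d₂ = 3014.3000 + 3 × 74.8889 / 1.128 = 3213.4726

3213.473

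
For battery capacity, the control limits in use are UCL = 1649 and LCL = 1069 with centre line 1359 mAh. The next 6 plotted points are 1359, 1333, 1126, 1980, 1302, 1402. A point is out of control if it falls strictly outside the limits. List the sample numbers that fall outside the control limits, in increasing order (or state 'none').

4

Compare each point to [1069, 1649]: sample 4 = 1980 > UCL.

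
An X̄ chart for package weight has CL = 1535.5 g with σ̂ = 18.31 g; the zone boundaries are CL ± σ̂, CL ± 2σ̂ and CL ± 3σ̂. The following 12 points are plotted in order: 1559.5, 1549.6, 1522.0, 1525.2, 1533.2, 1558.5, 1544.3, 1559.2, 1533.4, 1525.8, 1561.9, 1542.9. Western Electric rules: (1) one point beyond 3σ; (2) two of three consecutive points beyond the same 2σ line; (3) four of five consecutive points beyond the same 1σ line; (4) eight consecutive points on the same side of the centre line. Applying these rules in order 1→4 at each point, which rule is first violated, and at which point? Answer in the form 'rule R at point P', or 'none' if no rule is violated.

Zone of each point (C = within 1σ̂, B = 1σ̂–2σ̂, A = 2σ̂–3σ̂, * = beyond 3σ̂; sign = side of CL): 1:+B, 2:+C, 3:-C, 4:-C, 5:-C, 6:+B, 7:+C, 8:+B, 9:-C, 10:-C, 11:+B, 12:+C
No rule fires across all 12 points.

none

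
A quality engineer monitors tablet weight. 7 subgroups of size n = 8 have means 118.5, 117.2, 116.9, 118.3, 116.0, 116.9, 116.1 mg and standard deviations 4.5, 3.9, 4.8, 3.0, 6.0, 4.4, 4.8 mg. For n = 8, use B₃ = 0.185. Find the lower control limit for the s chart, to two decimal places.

0.83

s̄ = (4.5 + 3.9 + 4.8 + 3.0 + 6.0 + 4.4 + 4.8) / 7 = 4.4857
LCL_s = B₃·s̄ = 0.185 × 4.4857 = 0.8299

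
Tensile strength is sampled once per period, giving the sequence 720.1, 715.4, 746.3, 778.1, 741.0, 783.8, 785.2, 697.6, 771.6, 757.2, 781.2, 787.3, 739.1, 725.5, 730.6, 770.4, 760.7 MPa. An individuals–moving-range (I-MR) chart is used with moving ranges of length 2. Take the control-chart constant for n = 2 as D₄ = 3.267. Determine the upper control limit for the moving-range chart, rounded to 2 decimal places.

Moving ranges: 4.7, 30.9, 31.8, 37.1, 42.8, 1.4, 87.6, 74.0, 14.4, 24.0, 6.1, 48.2, 13.6, 5.1, 39.8, 9.7; M̄R̄ = 471.2000 / 16 = 29.4500
UCL_MR = D₄·M̄R̄ = 3.267 × 29.4500 = 96.2131

96.21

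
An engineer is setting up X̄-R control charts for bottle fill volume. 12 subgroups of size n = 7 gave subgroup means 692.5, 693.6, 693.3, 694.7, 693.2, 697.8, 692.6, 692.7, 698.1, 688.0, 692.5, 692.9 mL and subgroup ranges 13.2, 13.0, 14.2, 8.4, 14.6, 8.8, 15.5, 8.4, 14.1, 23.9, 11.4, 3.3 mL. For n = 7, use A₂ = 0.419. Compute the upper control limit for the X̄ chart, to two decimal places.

X̄̄ = (692.5 + 693.6 + 693.3 + 694.7 + 693.2 + 697.8 + 692.6 + 692.7 + 698.1 + 688.0 + 692.5 + 692.9) / 12 = 8321.9000 / 12 = 693.4917
R̄ = (13.2 + 13.0 + 14.2 + 8.4 + 14.6 + 8.8 + 15.5 + 8.4 + 14.1 + 23.9 + 11.4 + 3.3) / 12 = 148.8000 / 12 = 12.4000
UCL = X̄̄ + A₂·R̄ = 693.4917 + 0.419 × 12.4000 = 698.6873

698.69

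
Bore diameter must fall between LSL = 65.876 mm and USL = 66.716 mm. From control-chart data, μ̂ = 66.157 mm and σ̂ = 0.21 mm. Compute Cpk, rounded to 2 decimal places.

0.45

Cpu = (USL − μ̂) / (3σ̂) = (66.716 − 66.157) / (3 × 0.21) = 0.8873; Cpl = (μ̂ − LSL) / (3σ̂) = (66.157 − 65.876) / (3 × 0.21) = 0.4460; Cpk = min(Cpu, Cpl) = 0.4460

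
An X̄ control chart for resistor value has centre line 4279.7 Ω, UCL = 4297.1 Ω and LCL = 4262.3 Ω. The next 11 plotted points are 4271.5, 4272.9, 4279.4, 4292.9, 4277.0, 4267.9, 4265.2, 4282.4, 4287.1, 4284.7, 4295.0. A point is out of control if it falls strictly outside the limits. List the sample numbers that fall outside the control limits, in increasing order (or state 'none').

All 11 points lie within [4262.3, 4297.1].

none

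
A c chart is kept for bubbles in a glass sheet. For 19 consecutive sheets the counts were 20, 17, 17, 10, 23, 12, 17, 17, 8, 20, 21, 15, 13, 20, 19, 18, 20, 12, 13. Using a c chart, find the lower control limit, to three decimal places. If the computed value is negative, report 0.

4.264

c̄ = (20 + 17 + 17 + 10 + 23 + 12 + 17 + 17 + 8 + 20 + 21 + 15 + 13 + 20 + 19 + 18 + 20 + 12 + 13) / 19 = 312 / 19 = 16.4211
LCL = c̄ − 3√c̄ = 16.4211 − 3 × 4.0523 = 4.2642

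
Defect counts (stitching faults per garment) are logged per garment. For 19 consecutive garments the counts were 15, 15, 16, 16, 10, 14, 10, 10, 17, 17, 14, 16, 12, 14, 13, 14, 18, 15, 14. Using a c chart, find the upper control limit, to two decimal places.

25.52

c̄ = (15 + 15 + 16 + 16 + 10 + 14 + 10 + 10 + 17 + 17 + 14 + 16 + 12 + 14 + 13 + 14 + 18 + 15 + 14) / 19 = 270 / 19 = 14.2105
UCL = c̄ + 3√c̄ = 14.2105 + 3 × √14.2105 = 14.2105 + 3 × 3.7697 = 25.5196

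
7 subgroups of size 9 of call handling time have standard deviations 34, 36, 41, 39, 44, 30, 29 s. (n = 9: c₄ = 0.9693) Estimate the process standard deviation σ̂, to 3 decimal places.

37.288

s̄ = (34 + 36 + 41 + 39 + 44 + 30 + 29) / 7 = 36.1429
σ̂ = s̄ / c₄ = 36.1429 / 0.9693 = 37.2876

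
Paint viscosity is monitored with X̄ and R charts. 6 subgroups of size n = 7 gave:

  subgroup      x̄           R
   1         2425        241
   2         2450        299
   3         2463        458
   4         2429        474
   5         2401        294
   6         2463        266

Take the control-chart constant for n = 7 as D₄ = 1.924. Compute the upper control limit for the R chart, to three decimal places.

651.595

R̄ = (241 + 299 + 458 + 474 + 294 + 266) / 6 = 2032.0000 / 6 = 338.6667
UCL_R = D₄·R̄ = 1.924 × 338.6667 = 651.5947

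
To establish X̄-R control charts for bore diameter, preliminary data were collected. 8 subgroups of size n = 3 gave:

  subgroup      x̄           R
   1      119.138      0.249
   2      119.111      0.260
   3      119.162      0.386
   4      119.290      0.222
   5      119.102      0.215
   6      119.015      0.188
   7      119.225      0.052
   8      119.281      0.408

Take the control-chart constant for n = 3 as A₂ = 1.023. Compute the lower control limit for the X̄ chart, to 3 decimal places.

X̄̄ = (119.138 + 119.111 + 119.162 + 119.290 + 119.102 + 119.015 + 119.225 + 119.281) / 8 = 953.3240 / 8 = 119.1655
R̄ = (0.249 + 0.260 + 0.386 + 0.222 + 0.215 + 0.188 + 0.052 + 0.408) / 8 = 1.9800 / 8 = 0.2475
LCL = X̄̄ − A₂·R̄ = 119.1655 − 1.023 × 0.2475 = 118.9123

118.912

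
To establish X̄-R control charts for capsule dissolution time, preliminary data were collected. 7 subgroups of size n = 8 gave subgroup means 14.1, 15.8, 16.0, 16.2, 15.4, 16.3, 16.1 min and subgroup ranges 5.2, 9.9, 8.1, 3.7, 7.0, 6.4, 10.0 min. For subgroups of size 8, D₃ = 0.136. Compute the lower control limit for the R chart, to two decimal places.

R̄ = (5.2 + 9.9 + 8.1 + 3.7 + 7.0 + 6.4 + 10.0) / 7 = 50.3000 / 7 = 7.1857
LCL_R = D₃·R̄ = 0.136 × 7.1857 = 0.9773

0.98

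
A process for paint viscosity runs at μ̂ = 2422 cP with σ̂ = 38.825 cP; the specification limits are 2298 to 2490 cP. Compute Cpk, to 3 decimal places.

0.584

Cpu = (USL − μ̂) / (3σ̂) = (2490 − 2422) / (3 × 38.825) = 0.5838; Cpl = (μ̂ − LSL) / (3σ̂) = (2422 − 2298) / (3 × 38.825) = 1.0646; Cpk = min(Cpu, Cpl) = 0.5838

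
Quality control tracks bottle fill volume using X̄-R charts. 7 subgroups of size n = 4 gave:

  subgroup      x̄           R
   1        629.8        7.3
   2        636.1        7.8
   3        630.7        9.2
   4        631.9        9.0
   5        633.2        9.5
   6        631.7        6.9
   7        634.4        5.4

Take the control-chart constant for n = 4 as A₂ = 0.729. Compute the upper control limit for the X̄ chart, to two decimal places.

X̄̄ = (629.8 + 636.1 + 630.7 + 631.9 + 633.2 + 631.7 + 634.4) / 7 = 4427.8000 / 7 = 632.5429
R̄ = (7.3 + 7.8 + 9.2 + 9.0 + 9.5 + 6.9 + 5.4) / 7 = 55.1000 / 7 = 7.8714
UCL = X̄̄ + A₂·R̄ = 632.5429 + 0.729 × 7.8714 = 638.2811

638.28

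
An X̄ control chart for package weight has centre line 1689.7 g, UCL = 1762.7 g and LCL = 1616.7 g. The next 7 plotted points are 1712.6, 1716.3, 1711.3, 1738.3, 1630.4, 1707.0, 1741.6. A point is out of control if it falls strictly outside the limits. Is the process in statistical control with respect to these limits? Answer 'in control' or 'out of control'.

in control

All 7 points lie within [1616.7, 1762.7].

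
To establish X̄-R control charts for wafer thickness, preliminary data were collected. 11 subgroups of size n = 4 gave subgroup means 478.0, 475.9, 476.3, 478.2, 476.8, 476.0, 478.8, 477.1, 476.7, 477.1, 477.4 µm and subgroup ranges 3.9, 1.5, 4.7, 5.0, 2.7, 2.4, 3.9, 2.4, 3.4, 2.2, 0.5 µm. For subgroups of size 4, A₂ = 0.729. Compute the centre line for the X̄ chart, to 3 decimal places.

477.118

X̄̄ = (478.0 + 475.9 + 476.3 + 478.2 + 476.8 + 476.0 + 478.8 + 477.1 + 476.7 + 477.1 + 477.4) / 11 = 5248.3000 / 11 = 477.1182
CL = X̄̄ = 477.1182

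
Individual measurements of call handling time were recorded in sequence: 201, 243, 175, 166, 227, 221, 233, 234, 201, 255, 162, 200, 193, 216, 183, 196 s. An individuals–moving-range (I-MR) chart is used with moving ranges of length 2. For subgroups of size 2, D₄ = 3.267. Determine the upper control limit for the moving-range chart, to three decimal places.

Moving ranges: 42, 68, 9, 61, 6, 12, 1, 33, 54, 93, 38, 7, 23, 33, 13; M̄R̄ = 493.0000 / 15 = 32.8667
UCL_MR = D₄·M̄R̄ = 3.267 × 32.8667 = 107.3754

107.375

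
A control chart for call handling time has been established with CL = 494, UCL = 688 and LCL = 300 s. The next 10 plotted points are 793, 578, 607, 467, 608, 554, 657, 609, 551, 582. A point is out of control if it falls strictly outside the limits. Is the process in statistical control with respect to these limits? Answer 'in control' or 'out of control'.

out of control

Compare each point to [300, 688]: sample 1 = 793 > UCL.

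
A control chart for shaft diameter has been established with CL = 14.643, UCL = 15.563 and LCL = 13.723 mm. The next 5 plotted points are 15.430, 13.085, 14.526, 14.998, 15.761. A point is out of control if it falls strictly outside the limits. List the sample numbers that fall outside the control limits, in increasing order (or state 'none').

Compare each point to [13.723, 15.563]: sample 2 = 13.085 < LCL; sample 5 = 15.761 > UCL.

2, 5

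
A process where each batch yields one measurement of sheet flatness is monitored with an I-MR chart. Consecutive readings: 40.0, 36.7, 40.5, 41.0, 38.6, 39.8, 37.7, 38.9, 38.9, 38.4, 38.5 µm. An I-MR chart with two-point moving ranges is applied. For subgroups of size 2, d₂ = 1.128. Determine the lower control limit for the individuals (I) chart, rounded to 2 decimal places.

34.98

X̄ = (40.0 + 36.7 + 40.5 + 41.0 + 38.6 + 39.8 + 37.7 + 38.9 + 38.9 + 38.4 + 38.5) / 11 = 39.0000
Moving ranges: 3.3, 3.8, 0.5, 2.4, 1.2, 2.1, 1.2, 0.0, 0.5, 0.1; M̄R̄ = 15.1000 / 10 = 1.5100
LCL = X̄ − 3·M̄R̄/d₂ = 39.0000 − 3 × 1.5100 / 1.128 = 34.9840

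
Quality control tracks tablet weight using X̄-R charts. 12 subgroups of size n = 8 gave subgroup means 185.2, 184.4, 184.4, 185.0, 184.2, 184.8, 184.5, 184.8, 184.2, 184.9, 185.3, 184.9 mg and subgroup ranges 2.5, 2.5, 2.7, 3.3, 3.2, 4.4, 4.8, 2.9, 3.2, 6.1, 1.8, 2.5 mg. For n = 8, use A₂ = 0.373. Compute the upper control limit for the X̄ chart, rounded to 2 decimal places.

X̄̄ = (185.2 + 184.4 + 184.4 + 185.0 + 184.2 + 184.8 + 184.5 + 184.8 + 184.2 + 184.9 + 185.3 + 184.9) / 12 = 2216.6000 / 12 = 184.7167
R̄ = (2.5 + 2.5 + 2.7 + 3.3 + 3.2 + 4.4 + 4.8 + 2.9 + 3.2 + 6.1 + 1.8 + 2.5) / 12 = 39.9000 / 12 = 3.3250
UCL = X̄̄ + A₂·R̄ = 184.7167 + 0.373 × 3.3250 = 185.9569

185.96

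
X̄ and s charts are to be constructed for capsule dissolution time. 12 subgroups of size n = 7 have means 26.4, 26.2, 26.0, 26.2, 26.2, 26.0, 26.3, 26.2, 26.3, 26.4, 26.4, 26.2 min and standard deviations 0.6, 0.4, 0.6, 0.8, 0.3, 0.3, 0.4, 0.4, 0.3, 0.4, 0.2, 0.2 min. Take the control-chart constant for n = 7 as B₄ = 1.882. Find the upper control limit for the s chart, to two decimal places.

0.77

s̄ = (0.6 + 0.4 + 0.6 + 0.8 + 0.3 + 0.3 + 0.4 + 0.4 + 0.3 + 0.4 + 0.2 + 0.2) / 12 = 0.4083
UCL_s = B₄·s̄ = 1.882 × 0.4083 = 0.7685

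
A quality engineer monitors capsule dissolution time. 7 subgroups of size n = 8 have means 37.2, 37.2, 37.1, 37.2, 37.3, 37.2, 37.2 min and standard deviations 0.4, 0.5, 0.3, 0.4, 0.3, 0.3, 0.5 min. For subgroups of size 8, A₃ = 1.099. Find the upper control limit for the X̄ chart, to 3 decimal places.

X̄̄ = (37.2 + 37.2 + 37.1 + 37.2 + 37.3 + 37.2 + 37.2) / 7 = 37.2000
s̄ = (0.4 + 0.5 + 0.3 + 0.4 + 0.3 + 0.3 + 0.5) / 7 = 0.3857
UCL = X̄̄ + A₃·s̄ = 37.2000 + 1.099 × 0.3857 = 37.6239

37.624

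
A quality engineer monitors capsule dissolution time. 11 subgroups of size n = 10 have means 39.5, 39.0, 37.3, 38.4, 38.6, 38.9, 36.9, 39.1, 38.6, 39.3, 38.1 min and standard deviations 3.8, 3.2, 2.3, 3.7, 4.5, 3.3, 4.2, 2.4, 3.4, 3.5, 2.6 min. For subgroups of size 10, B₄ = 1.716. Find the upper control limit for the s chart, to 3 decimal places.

5.756

s̄ = (3.8 + 3.2 + 2.3 + 3.7 + 4.5 + 3.3 + 4.2 + 2.4 + 3.4 + 3.5 + 2.6) / 11 = 3.3545
UCL_s = B₄·s̄ = 1.716 × 3.3545 = 5.7564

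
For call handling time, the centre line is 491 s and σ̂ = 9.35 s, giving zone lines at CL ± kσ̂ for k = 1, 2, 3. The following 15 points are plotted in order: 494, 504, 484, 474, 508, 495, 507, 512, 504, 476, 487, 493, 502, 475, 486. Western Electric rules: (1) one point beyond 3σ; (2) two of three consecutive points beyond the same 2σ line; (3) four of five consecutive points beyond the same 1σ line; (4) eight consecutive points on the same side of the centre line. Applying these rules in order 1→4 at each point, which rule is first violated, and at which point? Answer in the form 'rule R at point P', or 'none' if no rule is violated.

Zone of each point (C = within 1σ̂, B = 1σ̂–2σ̂, A = 2σ̂–3σ̂, * = beyond 3σ̂; sign = side of CL): 1:+C, 2:+B, 3:-C, 4:-B, 5:+B, 6:+C, 7:+B, 8:+A, 9:+B, 10:-B, 11:-C, 12:+C, 13:+B, 14:-B, 15:-C
Rule 3 (four of five consecutive points beyond the same 1σ limit) is satisfied at point 9.

rule 3 at point 9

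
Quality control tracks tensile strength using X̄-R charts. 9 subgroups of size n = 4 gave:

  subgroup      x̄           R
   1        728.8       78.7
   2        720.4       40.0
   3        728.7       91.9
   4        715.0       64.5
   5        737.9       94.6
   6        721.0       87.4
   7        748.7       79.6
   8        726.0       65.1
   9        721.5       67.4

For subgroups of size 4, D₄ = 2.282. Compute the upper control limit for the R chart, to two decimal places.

R̄ = (78.7 + 40.0 + 91.9 + 64.5 + 94.6 + 87.4 + 79.6 + 65.1 + 67.4) / 9 = 669.2000 / 9 = 74.3556
UCL_R = D₄·R̄ = 2.282 × 74.3556 = 169.6794

169.68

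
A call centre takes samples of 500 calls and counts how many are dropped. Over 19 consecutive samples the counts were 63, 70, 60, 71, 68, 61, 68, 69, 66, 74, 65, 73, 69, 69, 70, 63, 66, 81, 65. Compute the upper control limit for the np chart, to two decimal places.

p̄ = Σdᵢ / (k·n) = 1291 / (19 × 500) = 0.13589
UCL = np̄ + 3·√(np̄(1−p̄)) = 67.9474 + 3 × √(67.9474×0.86411) = 67.9474 + 3 × 7.6625 = 90.9348

90.93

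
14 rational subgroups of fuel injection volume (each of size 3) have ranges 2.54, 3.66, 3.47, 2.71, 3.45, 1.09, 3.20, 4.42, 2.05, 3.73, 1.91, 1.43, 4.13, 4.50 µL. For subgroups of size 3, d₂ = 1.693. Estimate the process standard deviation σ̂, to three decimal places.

1.784

R̄ = (2.54 + 3.66 + 3.47 + 2.71 + 3.45 + 1.09 + 3.20 + 4.42 + 2.05 + 3.73 + 1.91 + 1.43 + 4.13 + 4.50) / 14 = 3.0207
σ̂ = R̄ / d₂ = 3.0207 / 1.693 = 1.7842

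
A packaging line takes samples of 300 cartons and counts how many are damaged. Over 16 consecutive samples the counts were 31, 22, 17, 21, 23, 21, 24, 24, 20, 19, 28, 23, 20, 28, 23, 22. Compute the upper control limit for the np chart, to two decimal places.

36.67

p̄ = Σdᵢ / (k·n) = 366 / (16 × 300) = 0.07625
UCL = np̄ + 3·√(np̄(1−p̄)) = 22.8750 + 3 × √(22.8750×0.92375) = 22.8750 + 3 × 4.5968 = 36.6655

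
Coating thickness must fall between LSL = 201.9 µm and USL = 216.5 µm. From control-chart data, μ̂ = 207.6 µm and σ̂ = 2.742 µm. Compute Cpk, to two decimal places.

Cpu = (USL − μ̂) / (3σ̂) = (216.5 − 207.6) / (3 × 2.742) = 1.0819; Cpl = (μ̂ − LSL) / (3σ̂) = (207.6 − 201.9) / (3 × 2.742) = 0.6929; Cpk = min(Cpu, Cpl) = 0.6929

0.69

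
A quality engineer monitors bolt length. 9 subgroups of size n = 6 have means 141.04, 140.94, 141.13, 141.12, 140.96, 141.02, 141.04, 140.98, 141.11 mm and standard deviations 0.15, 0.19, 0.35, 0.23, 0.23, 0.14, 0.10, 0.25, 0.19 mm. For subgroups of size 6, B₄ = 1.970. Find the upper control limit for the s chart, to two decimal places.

s̄ = (0.15 + 0.19 + 0.35 + 0.23 + 0.23 + 0.14 + 0.10 + 0.25 + 0.19) / 9 = 0.2033
UCL_s = B₄·s̄ = 1.970 × 0.2033 = 0.4006

0.40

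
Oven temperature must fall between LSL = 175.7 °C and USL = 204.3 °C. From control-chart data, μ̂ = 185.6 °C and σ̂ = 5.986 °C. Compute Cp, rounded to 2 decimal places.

Cp = (USL − LSL) / (6σ̂) = (204.3 − 175.7) / (6 × 5.986) = 28.6000 / 35.9160 = 0.7963

0.80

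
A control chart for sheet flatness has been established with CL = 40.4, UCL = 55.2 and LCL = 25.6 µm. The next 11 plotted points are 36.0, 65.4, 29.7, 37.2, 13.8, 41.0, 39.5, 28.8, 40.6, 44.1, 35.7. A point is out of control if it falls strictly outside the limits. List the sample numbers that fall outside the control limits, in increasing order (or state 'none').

Compare each point to [25.6, 55.2]: sample 2 = 65.4 > UCL; sample 5 = 13.8 < LCL.

2, 5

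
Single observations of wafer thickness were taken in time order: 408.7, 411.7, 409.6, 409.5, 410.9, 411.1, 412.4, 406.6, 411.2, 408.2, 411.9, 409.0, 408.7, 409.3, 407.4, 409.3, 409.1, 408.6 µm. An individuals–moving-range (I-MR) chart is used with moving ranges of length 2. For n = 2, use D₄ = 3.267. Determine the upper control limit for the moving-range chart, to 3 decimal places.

Moving ranges: 3.0, 2.1, 0.1, 1.4, 0.2, 1.3, 5.8, 4.6, 3.0, 3.7, 2.9, 0.3, 0.6, 1.9, 1.9, 0.2, 0.5; M̄R̄ = 33.5000 / 17 = 1.9706
UCL_MR = D₄·M̄R̄ = 3.267 × 1.9706 = 6.4379

6.438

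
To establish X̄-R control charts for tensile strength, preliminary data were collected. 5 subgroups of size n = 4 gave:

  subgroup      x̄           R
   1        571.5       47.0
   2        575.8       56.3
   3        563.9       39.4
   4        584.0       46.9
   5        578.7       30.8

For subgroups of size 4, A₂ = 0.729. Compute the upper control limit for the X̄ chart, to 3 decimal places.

X̄̄ = (571.5 + 575.8 + 563.9 + 584.0 + 578.7) / 5 = 2873.9000 / 5 = 574.7800
R̄ = (47.0 + 56.3 + 39.4 + 46.9 + 30.8) / 5 = 220.4000 / 5 = 44.0800
UCL = X̄̄ + A₂·R̄ = 574.7800 + 0.729 × 44.0800 = 606.9143

606.914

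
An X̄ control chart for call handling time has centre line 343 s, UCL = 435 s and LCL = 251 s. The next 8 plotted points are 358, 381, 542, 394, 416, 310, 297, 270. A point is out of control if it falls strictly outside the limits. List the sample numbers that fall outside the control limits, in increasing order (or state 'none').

Compare each point to [251, 435]: sample 3 = 542 > UCL.

3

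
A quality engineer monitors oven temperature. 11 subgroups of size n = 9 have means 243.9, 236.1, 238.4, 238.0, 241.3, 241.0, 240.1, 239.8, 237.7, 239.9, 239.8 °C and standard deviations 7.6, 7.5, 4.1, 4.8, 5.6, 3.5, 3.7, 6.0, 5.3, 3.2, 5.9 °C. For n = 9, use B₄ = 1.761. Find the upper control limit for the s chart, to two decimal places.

9.16

s̄ = (7.6 + 7.5 + 4.1 + 4.8 + 5.6 + 3.5 + 3.7 + 6.0 + 5.3 + 3.2 + 5.9) / 11 = 5.2000
UCL_s = B₄·s̄ = 1.761 × 5.2000 = 9.1572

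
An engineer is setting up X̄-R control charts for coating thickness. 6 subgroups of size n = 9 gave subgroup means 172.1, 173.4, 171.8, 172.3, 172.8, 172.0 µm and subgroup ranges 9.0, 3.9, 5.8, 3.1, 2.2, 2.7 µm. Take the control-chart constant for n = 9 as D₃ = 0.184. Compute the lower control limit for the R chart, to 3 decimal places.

R̄ = (9.0 + 3.9 + 5.8 + 3.1 + 2.2 + 2.7) / 6 = 26.7000 / 6 = 4.4500
LCL_R = D₃·R̄ = 0.184 × 4.4500 = 0.8188

0.819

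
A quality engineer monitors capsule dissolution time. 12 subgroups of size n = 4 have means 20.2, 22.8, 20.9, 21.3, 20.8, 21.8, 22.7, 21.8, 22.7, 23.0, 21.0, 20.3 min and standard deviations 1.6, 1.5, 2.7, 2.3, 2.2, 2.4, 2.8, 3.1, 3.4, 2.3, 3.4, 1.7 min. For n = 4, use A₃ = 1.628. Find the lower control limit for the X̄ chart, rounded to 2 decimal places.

X̄̄ = (20.2 + 22.8 + 20.9 + 21.3 + 20.8 + 21.8 + 22.7 + 21.8 + 22.7 + 23.0 + 21.0 + 20.3) / 12 = 21.6083
s̄ = (1.6 + 1.5 + 2.7 + 2.3 + 2.2 + 2.4 + 2.8 + 3.1 + 3.4 + 2.3 + 3.4 + 1.7) / 12 = 2.4500
LCL = X̄̄ − A₃·s̄ = 21.6083 − 1.628 × 2.4500 = 17.6197

17.62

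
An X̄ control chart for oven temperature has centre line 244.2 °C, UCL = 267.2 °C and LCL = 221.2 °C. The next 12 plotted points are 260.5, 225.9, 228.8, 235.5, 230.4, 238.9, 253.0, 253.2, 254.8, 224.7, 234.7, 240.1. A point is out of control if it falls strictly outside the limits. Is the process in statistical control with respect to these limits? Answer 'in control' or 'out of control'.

All 12 points lie within [221.2, 267.2].

in control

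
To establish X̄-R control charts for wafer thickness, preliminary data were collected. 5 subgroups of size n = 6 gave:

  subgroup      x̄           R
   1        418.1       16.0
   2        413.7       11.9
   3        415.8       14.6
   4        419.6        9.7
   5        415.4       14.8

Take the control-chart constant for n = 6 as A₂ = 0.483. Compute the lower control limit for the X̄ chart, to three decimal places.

X̄̄ = (418.1 + 413.7 + 415.8 + 419.6 + 415.4) / 5 = 2082.6000 / 5 = 416.5200
R̄ = (16.0 + 11.9 + 14.6 + 9.7 + 14.8) / 5 = 67.0000 / 5 = 13.4000
LCL = X̄̄ − A₂·R̄ = 416.5200 − 0.483 × 13.4000 = 410.0478

410.048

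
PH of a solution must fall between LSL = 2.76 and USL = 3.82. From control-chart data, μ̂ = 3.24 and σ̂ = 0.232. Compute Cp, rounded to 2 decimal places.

0.76

Cp = (USL − LSL) / (6σ̂) = (3.82 − 2.76) / (6 × 0.232) = 1.0600 / 1.3920 = 0.7615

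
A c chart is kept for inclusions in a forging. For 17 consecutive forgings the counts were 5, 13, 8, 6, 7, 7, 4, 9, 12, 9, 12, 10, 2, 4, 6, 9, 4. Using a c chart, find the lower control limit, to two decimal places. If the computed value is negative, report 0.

0.00

c̄ = (5 + 13 + 8 + 6 + 7 + 7 + 4 + 9 + 12 + 9 + 12 + 10 + 2 + 4 + 6 + 9 + 4) / 17 = 127 / 17 = 7.4706
LCL = c̄ − 3√c̄ = 7.4706 − 3 × 2.7332 = -0.7291 → 0 (cannot be negative)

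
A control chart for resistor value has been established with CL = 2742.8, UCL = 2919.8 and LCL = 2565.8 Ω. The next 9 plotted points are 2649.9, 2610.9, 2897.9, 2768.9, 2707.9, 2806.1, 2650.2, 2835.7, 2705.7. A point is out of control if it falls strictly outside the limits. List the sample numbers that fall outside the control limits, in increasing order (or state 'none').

All 9 points lie within [2565.8, 2919.8].

none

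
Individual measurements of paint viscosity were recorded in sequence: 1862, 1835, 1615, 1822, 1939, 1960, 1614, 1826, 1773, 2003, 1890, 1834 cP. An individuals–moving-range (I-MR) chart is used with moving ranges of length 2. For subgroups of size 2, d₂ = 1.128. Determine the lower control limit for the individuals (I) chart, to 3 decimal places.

1443.753

X̄ = (1862 + 1835 + 1615 + 1822 + 1939 + 1960 + 1614 + 1826 + 1773 + 2003 + 1890 + 1834) / 12 = 1831.0833
Moving ranges: 27, 220, 207, 117, 21, 346, 212, 53, 230, 113, 56; M̄R̄ = 1602.0000 / 11 = 145.6364
LCL = X̄ − 3·M̄R̄/d₂ = 1831.0833 − 3 × 145.6364 / 1.128 = 1443.7526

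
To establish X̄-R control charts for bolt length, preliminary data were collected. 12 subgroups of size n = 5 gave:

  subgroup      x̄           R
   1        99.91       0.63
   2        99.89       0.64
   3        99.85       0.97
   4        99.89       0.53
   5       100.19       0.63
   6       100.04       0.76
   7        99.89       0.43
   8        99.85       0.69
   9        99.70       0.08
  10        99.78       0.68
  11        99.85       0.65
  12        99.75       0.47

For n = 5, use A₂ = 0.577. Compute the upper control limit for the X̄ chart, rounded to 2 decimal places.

100.23

X̄̄ = (99.91 + 99.89 + 99.85 + 99.89 + 100.19 + 100.04 + 99.89 + 99.85 + 99.70 + 99.78 + 99.85 + 99.75) / 12 = 1198.5900 / 12 = 99.8825
R̄ = (0.63 + 0.64 + 0.97 + 0.53 + 0.63 + 0.76 + 0.43 + 0.69 + 0.08 + 0.68 + 0.65 + 0.47) / 12 = 7.1600 / 12 = 0.5967
UCL = X̄̄ + A₂·R̄ = 99.8825 + 0.577 × 0.5967 = 100.2268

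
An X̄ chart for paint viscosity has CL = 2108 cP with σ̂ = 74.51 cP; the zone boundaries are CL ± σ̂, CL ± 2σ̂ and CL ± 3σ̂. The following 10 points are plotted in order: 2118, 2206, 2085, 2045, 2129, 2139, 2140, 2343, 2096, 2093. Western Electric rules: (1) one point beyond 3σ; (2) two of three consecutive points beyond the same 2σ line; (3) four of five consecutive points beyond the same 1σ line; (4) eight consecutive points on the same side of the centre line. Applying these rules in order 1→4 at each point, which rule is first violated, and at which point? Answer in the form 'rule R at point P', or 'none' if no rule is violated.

Zone of each point (C = within 1σ̂, B = 1σ̂–2σ̂, A = 2σ̂–3σ̂, * = beyond 3σ̂; sign = side of CL): 1:+C, 2:+B, 3:-C, 4:-C, 5:+C, 6:+C, 7:+C, 8:+*, 9:-C, 10:-C
Rule 1 (one point beyond the 3σ limits) is satisfied at point 8.

rule 1 at point 8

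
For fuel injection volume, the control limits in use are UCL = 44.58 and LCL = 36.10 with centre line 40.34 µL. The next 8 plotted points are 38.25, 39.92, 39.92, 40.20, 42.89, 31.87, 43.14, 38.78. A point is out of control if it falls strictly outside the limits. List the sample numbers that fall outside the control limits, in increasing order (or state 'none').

Compare each point to [36.10, 44.58]: sample 6 = 31.87 < LCL.

6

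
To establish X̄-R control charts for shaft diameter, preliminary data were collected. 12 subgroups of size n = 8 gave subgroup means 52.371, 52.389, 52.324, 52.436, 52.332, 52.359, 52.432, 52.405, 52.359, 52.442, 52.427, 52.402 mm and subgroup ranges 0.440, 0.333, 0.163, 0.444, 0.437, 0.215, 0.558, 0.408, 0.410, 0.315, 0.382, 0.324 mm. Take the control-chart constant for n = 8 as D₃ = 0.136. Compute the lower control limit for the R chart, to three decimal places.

0.050

R̄ = (0.440 + 0.333 + 0.163 + 0.444 + 0.437 + 0.215 + 0.558 + 0.408 + 0.410 + 0.315 + 0.382 + 0.324) / 12 = 4.4290 / 12 = 0.3691
LCL_R = D₃·R̄ = 0.136 × 0.3691 = 0.0502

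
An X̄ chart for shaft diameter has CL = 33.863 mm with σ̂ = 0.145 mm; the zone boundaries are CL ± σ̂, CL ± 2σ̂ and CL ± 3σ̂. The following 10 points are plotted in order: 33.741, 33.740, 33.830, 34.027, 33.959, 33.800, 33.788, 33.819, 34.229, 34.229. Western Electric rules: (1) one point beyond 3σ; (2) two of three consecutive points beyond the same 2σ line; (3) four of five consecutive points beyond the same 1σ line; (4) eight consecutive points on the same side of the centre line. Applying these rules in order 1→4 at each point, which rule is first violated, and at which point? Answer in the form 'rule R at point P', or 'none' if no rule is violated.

Zone of each point (C = within 1σ̂, B = 1σ̂–2σ̂, A = 2σ̂–3σ̂, * = beyond 3σ̂; sign = side of CL): 1:-C, 2:-C, 3:-C, 4:+B, 5:+C, 6:-C, 7:-C, 8:-C, 9:+A, 10:+A
Rule 2 (two of three consecutive points beyond the same 2σ limit) is satisfied at point 10.

rule 2 at point 10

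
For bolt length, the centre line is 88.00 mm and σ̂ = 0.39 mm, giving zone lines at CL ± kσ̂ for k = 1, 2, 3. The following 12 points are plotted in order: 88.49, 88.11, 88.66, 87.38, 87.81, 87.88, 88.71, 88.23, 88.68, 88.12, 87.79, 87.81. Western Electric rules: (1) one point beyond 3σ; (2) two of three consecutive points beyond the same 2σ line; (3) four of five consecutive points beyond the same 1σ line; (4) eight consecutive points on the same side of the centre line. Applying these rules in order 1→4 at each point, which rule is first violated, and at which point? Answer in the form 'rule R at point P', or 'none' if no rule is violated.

none

Zone of each point (C = within 1σ̂, B = 1σ̂–2σ̂, A = 2σ̂–3σ̂, * = beyond 3σ̂; sign = side of CL): 1:+B, 2:+C, 3:+B, 4:-B, 5:-C, 6:-C, 7:+B, 8:+C, 9:+B, 10:+C, 11:-C, 12:-C
No rule fires across all 12 points.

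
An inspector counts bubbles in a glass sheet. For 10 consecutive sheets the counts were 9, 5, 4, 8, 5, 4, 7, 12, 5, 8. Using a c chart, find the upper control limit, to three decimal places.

c̄ = (9 + 5 + 4 + 8 + 5 + 4 + 7 + 12 + 5 + 8) / 10 = 67 / 10 = 6.7000
UCL = c̄ + 3√c̄ = 6.7000 + 3 × √6.7000 = 6.7000 + 3 × 2.5884 = 14.4653

14.465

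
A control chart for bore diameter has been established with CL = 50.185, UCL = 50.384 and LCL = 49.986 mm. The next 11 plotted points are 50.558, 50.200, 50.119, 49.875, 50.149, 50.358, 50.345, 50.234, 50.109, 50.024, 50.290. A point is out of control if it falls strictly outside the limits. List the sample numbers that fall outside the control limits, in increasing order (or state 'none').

Compare each point to [49.986, 50.384]: sample 1 = 50.558 > UCL; sample 4 = 49.875 < LCL.

1, 4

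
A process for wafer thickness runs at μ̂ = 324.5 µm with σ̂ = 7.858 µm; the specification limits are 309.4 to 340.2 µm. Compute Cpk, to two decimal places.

0.64

Cpu = (USL − μ̂) / (3σ̂) = (340.2 − 324.5) / (3 × 7.858) = 0.6660; Cpl = (μ̂ − LSL) / (3σ̂) = (324.5 − 309.4) / (3 × 7.858) = 0.6405; Cpk = min(Cpu, Cpl) = 0.6405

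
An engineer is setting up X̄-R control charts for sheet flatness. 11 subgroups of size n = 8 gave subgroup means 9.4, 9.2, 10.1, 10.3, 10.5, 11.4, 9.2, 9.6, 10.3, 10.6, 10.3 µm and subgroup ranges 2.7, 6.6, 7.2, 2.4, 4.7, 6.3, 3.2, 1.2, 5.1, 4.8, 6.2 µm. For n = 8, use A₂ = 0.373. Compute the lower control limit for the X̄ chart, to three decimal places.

X̄̄ = (9.4 + 9.2 + 10.1 + 10.3 + 10.5 + 11.4 + 9.2 + 9.6 + 10.3 + 10.6 + 10.3) / 11 = 110.9000 / 11 = 10.0818
R̄ = (2.7 + 6.6 + 7.2 + 2.4 + 4.7 + 6.3 + 3.2 + 1.2 + 5.1 + 4.8 + 6.2) / 11 = 50.4000 / 11 = 4.5818
LCL = X̄̄ − A₂·R̄ = 10.0818 − 0.373 × 4.5818 = 8.3728

8.373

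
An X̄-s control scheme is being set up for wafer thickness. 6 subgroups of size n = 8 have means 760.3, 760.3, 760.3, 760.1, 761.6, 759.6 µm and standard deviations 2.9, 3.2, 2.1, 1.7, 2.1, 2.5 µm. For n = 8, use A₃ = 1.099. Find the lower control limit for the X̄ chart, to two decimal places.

X̄̄ = (760.3 + 760.3 + 760.3 + 760.1 + 761.6 + 759.6) / 6 = 760.3667
s̄ = (2.9 + 3.2 + 2.1 + 1.7 + 2.1 + 2.5) / 6 = 2.4167
LCL = X̄̄ − A₃·s̄ = 760.3667 − 1.099 × 2.4167 = 757.7107

757.71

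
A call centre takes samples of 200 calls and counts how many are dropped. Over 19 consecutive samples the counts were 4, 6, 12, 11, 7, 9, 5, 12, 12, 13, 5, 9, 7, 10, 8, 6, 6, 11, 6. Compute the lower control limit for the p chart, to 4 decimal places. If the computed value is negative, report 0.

p̄ = Σdᵢ / (k·n) = 159 / (19 × 200) = 0.04184
LCL = p̄ − 3·√(p̄(1−p̄)/n) = 0.04184 − 3 × 0.01416 = -0.00063 → 0 (negative, so LCL = 0)

0.0000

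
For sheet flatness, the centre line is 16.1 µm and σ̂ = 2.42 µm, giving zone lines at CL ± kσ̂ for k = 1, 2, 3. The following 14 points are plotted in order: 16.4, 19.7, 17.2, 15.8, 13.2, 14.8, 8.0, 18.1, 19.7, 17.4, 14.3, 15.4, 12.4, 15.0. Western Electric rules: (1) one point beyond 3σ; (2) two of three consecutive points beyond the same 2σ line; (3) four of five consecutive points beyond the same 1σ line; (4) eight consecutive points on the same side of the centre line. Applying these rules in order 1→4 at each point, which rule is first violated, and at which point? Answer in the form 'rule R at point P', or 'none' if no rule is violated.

rule 1 at point 7

Zone of each point (C = within 1σ̂, B = 1σ̂–2σ̂, A = 2σ̂–3σ̂, * = beyond 3σ̂; sign = side of CL): 1:+C, 2:+B, 3:+C, 4:-C, 5:-B, 6:-C, 7:-*, 8:+C, 9:+B, 10:+C, 11:-C, 12:-C, 13:-B, 14:-C
Rule 1 (one point beyond the 3σ limits) is satisfied at point 7.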